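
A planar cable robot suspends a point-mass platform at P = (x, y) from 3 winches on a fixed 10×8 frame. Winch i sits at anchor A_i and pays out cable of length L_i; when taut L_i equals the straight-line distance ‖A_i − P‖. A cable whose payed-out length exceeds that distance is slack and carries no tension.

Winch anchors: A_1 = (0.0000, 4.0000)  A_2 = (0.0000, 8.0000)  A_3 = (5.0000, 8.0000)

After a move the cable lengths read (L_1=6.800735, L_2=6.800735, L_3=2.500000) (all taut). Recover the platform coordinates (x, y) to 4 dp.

each cable: (A_i−P)·(A_i−P) = L_i²; let q_i = ‖A_i‖²−L_i²
q_1 = 0.0000+16.0000−46.2500 = -30.2500
row 1: 0.0000x − 8.0000y = -48.0000  (q_2=17.7500)
row 2: -10.0000x − 8.0000y = -113.0000  (q_3=82.7500)
Cramer on rows 1–2 → x = 6.5000, y = 6.0000

(6.5000, 6.0000)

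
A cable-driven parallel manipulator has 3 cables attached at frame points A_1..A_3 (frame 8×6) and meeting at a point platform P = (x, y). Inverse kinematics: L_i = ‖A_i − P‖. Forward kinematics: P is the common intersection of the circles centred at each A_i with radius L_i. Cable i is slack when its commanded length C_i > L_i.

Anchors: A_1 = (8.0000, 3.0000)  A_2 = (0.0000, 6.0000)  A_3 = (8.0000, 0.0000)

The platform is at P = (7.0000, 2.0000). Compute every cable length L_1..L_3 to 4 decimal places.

cable 1: Δx=1.0000, Δy=1.0000; L_1 = √(Δx²+Δy²) = 1.4142
cable 2: Δx=-7.0000, Δy=4.0000; L_2 = √(Δx²+Δy²) = 8.0623
cable 3: Δx=1.0000, Δy=-2.0000; L_3 = √(Δx²+Δy²) = 2.2361

(1.4142, 8.0623, 2.2361)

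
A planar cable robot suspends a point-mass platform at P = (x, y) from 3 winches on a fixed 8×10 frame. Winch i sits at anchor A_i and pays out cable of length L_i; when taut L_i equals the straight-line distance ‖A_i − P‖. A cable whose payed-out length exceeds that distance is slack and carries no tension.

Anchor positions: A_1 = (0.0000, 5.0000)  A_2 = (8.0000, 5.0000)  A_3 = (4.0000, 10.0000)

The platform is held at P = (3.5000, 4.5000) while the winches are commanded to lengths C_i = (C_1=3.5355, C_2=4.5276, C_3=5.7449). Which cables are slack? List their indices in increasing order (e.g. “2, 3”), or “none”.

3

cable 1: L_1 = ‖A_1−P‖ = 3.5355;  C_1 = 3.5355 → taut
cable 2: L_2 = ‖A_2−P‖ = 4.5277;  C_2 = 4.5276 → taut
cable 3: L_3 = ‖A_3−P‖ = 5.5227;  C_3 = 5.7449 → slack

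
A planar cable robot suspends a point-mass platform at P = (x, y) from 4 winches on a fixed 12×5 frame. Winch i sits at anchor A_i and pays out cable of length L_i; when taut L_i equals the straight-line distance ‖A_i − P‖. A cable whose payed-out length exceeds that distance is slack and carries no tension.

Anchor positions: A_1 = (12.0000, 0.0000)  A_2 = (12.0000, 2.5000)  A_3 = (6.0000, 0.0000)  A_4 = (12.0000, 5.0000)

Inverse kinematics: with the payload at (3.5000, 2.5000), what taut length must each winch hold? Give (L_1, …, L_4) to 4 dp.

L_1: Δ = A_1−P = (8.5000, -2.5000) → ‖Δ‖ = √78.5000 = 8.8600
L_2: Δ = A_2−P = (8.5000, 0.0000) → ‖Δ‖ = √72.2500 = 8.5000
L_3: Δ = A_3−P = (2.5000, -2.5000) → ‖Δ‖ = √12.5000 = 3.5355
L_4: Δ = A_4−P = (8.5000, 2.5000) → ‖Δ‖ = √78.5000 = 8.8600

(8.8600, 8.5000, 3.5355, 8.8600)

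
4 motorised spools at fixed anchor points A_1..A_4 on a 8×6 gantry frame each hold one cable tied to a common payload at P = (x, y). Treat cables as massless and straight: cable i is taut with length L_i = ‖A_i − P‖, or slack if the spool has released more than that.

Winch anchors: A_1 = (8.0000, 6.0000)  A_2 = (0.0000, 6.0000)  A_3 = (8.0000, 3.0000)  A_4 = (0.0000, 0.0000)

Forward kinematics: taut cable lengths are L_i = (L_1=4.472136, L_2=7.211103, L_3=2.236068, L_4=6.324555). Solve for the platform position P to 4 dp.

expand ‖A_i−P‖²=L_i² and subtract eq 1 (c_i ≔ ‖A_i‖²−L_i²)
c_1 = 64.0000+36.0000−20.0000 = 80.0000
eq1−eq2 → [16.0000  0.0000]·P = 96.0000
eq1−eq3 → [0.0000  6.0000]·P = 12.0000
eq1−eq4 → [16.0000  12.0000]·P = 120.0000
2×2 solve → P = (6.0000, 2.0000)
check cable 4: ‖A_4−P‖² = 40.0000 ≈ L_4² = 40.0000 ✓

(6.0000, 2.0000)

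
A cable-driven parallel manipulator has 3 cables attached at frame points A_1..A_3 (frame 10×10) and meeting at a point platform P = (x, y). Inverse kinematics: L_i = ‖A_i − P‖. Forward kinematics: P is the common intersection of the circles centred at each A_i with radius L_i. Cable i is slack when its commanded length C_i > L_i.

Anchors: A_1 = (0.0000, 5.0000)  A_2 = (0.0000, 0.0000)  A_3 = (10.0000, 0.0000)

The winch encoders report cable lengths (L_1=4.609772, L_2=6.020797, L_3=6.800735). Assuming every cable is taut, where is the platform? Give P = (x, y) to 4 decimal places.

circle eqns → linear via eq_j − eq_1; set c_j = A_j·A_j − L_j²
c_1 = 0.0000+25.0000−21.2500 = 3.7500
0.0000·x + 10.0000·y = c_1−c_2 = 40.0000
-20.0000·x + 10.0000·y = c_1−c_3 = -50.0000
solve first two rows → x=4.5000, y=4.0000

(4.5000, 4.0000)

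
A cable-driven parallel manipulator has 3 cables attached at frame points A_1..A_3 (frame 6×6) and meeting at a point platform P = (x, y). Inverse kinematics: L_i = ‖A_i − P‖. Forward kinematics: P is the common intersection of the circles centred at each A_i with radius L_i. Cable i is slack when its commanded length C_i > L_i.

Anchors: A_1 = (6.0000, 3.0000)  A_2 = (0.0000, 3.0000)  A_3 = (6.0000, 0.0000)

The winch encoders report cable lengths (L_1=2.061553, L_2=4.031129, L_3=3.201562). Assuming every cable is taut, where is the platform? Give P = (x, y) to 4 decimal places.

(4.0000, 2.5000)

circle eqns → linear via eq_j − eq_1; set k_j = A_j·A_j − L_j²
k_1 = 36.0000+9.0000−4.2500 = 40.7500
12.0000·x + 0.0000·y = k_1−k_2 = 48.0000
0.0000·x + 6.0000·y = k_1−k_3 = 15.0000
solve first two rows → x=4.0000, y=2.5000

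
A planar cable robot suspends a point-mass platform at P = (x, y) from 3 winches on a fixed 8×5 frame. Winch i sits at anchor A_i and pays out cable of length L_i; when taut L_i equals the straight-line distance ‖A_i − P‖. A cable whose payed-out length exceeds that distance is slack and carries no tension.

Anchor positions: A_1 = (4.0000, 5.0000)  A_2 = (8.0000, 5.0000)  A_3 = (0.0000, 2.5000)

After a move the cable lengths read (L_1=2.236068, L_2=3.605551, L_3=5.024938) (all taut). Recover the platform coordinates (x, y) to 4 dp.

circle eqns → linear via eq_j − eq_1; set c_j = A_j·A_j − L_j²
c_1 = 16.0000+25.0000−5.0000 = 36.0000
-8.0000·x + 0.0000·y = c_1−c_2 = -40.0000
8.0000·x + 5.0000·y = c_1−c_3 = 55.0000
solve first two rows → x=5.0000, y=3.0000

(5.0000, 3.0000)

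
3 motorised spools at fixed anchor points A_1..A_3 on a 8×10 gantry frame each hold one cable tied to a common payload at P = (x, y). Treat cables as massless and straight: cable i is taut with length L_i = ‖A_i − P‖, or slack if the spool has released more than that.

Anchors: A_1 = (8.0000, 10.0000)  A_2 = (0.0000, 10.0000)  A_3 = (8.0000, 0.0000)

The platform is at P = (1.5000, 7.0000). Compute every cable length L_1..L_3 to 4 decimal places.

L_1 = √((8.0000−1.5000)² + (10.0000−7.0000)²) = 7.1589
L_2 = √((0.0000−1.5000)² + (10.0000−7.0000)²) = 3.3541
L_3 = √((8.0000−1.5000)² + (0.0000−7.0000)²) = 9.5525

(7.1589, 3.3541, 9.5525)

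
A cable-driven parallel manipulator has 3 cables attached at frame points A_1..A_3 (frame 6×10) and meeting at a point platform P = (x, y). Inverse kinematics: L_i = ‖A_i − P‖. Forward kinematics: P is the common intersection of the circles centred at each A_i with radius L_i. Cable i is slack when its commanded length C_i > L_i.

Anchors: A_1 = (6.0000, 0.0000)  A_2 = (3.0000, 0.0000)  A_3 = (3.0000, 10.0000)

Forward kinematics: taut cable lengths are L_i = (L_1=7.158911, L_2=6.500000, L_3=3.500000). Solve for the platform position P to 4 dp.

(3.0000, 6.5000)

each cable: (A_i−P)·(A_i−P) = L_i²; let c_i = ‖A_i‖²−L_i²
c_1 = 36.0000+0.0000−51.2500 = -15.2500
row 1: 6.0000x + 0.0000y = 18.0000  (c_2=-33.2500)
row 2: 6.0000x − 20.0000y = -112.0000  (c_3=96.7500)
Cramer on rows 1–2 → x = 3.0000, y = 6.5000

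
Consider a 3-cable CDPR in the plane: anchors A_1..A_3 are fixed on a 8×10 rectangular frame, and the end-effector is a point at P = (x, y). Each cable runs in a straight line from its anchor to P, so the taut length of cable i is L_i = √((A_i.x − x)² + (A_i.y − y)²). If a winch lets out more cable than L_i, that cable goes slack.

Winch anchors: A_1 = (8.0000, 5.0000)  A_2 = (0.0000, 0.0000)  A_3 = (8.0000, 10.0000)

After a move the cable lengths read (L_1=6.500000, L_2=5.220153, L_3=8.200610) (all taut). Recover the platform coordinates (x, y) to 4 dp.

expand ‖A_i−P‖²=L_i² and subtract eq 1 (k_i ≔ ‖A_i‖²−L_i²)
k_1 = 64.0000+25.0000−42.2500 = 46.7500
eq1−eq2 → [16.0000  10.0000]·P = 74.0000
eq1−eq3 → [0.0000  -10.0000]·P = -50.0000
2×2 solve → P = (1.5000, 5.0000)

(1.5000, 5.0000)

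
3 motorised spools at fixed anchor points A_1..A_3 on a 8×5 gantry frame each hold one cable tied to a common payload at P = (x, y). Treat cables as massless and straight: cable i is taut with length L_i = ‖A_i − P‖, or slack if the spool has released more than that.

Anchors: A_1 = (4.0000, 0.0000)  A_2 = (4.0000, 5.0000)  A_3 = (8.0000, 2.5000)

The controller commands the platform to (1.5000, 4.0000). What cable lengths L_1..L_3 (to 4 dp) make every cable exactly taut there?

(4.7170, 2.6926, 6.6708)

L_1: Δ = A_1−P = (2.5000, -4.0000) → ‖Δ‖ = √22.2500 = 4.7170
L_2: Δ = A_2−P = (2.5000, 1.0000) → ‖Δ‖ = √7.2500 = 2.6926
L_3: Δ = A_3−P = (6.5000, -1.5000) → ‖Δ‖ = √44.5000 = 6.6708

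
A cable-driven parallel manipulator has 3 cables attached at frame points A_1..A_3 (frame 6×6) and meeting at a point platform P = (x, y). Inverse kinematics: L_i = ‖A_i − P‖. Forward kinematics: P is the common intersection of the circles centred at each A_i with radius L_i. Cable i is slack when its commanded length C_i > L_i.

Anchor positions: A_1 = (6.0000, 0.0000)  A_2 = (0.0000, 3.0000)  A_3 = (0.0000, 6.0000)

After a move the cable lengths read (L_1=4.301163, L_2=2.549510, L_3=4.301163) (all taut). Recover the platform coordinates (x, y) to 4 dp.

each cable: (A_i−P)·(A_i−P) = L_i²; let q_i = ‖A_i‖²−L_i²
q_1 = 36.0000+0.0000−18.5000 = 17.5000
row 1: 12.0000x − 6.0000y = 15.0000  (q_2=2.5000)
row 2: 12.0000x − 12.0000y = 0.0000  (q_3=17.5000)
Cramer on rows 1–2 → x = 2.5000, y = 2.5000

(2.5000, 2.5000)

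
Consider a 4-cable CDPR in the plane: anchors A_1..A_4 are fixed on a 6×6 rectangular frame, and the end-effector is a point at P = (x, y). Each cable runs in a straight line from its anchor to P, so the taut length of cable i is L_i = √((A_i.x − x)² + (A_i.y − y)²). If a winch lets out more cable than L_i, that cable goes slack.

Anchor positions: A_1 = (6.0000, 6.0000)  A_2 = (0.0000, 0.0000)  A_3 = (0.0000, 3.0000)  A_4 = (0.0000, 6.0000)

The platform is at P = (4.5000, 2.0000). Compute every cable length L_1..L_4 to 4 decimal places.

(4.2720, 4.9244, 4.6098, 6.0208)

cable 1: Δx=1.5000, Δy=4.0000; L_1 = √(Δx²+Δy²) = 4.2720
cable 2: Δx=-4.5000, Δy=-2.0000; L_2 = √(Δx²+Δy²) = 4.9244
cable 3: Δx=-4.5000, Δy=1.0000; L_3 = √(Δx²+Δy²) = 4.6098
cable 4: Δx=-4.5000, Δy=4.0000; L_4 = √(Δx²+Δy²) = 6.0208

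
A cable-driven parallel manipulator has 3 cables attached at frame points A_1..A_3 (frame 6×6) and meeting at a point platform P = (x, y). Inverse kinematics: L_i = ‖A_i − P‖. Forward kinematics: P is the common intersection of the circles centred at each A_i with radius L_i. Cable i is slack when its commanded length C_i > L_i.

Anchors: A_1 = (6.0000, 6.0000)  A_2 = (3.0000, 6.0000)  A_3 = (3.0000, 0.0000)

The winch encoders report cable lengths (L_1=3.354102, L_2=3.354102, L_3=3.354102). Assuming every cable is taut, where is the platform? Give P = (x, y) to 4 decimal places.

(4.5000, 3.0000)

each cable: (A_i−P)·(A_i−P) = L_i²; let q_i = ‖A_i‖²−L_i²
q_1 = 36.0000+36.0000−11.2500 = 60.7500
row 1: 6.0000x + 0.0000y = 27.0000  (q_2=33.7500)
row 2: 6.0000x + 12.0000y = 63.0000  (q_3=-2.2500)
Cramer on rows 1–2 → x = 4.5000, y = 3.0000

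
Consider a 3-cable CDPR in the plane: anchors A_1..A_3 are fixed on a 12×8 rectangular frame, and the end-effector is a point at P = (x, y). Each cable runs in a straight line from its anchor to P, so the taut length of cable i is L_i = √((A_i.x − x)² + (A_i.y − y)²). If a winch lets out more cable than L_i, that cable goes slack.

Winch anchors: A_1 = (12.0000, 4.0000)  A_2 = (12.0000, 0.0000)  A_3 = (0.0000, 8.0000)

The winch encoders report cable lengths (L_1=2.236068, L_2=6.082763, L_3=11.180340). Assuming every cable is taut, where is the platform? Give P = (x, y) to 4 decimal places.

(11.0000, 6.0000)

expand ‖A_i−P‖²=L_i² and subtract eq 1 (k_i ≔ ‖A_i‖²−L_i²)
k_1 = 144.0000+16.0000−5.0000 = 155.0000
eq1−eq2 → [0.0000  8.0000]·P = 48.0000
eq1−eq3 → [24.0000  -8.0000]·P = 216.0000
2×2 solve → P = (11.0000, 6.0000)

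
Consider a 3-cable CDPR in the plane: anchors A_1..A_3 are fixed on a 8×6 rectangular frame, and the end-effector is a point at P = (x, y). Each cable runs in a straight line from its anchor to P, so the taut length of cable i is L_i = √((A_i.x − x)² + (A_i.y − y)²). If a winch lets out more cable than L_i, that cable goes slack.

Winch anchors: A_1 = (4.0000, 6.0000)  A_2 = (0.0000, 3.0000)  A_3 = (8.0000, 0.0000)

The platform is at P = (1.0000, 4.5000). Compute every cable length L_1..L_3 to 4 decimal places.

L_1 = √((4.0000−1.0000)² + (6.0000−4.5000)²) = 3.3541
L_2 = √((0.0000−1.0000)² + (3.0000−4.5000)²) = 1.8028
L_3 = √((8.0000−1.0000)² + (0.0000−4.5000)²) = 8.3217

(3.3541, 1.8028, 8.3217)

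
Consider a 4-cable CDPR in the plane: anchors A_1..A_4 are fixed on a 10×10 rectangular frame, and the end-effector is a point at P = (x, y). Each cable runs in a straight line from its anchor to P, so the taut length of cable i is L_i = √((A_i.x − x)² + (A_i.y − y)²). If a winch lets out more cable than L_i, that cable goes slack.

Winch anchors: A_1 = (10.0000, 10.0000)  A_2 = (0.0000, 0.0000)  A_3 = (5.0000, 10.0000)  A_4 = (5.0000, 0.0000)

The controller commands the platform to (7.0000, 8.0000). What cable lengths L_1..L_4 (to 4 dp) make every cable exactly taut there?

(3.6056, 10.6301, 2.8284, 8.2462)

L_1 = √((10.0000−7.0000)² + (10.0000−8.0000)²) = 3.6056
L_2 = √((0.0000−7.0000)² + (0.0000−8.0000)²) = 10.6301
L_3 = √((5.0000−7.0000)² + (10.0000−8.0000)²) = 2.8284
L_4 = √((5.0000−7.0000)² + (0.0000−8.0000)²) = 8.2462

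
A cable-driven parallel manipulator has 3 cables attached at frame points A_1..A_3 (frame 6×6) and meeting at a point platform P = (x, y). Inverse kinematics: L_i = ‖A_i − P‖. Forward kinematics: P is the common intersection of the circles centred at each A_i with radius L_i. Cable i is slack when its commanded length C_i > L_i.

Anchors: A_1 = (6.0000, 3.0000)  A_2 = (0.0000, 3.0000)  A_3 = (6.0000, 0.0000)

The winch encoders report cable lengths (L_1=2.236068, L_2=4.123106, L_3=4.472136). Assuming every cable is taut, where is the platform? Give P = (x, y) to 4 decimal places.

(4.0000, 4.0000)

each cable: (A_i−P)·(A_i−P) = L_i²; let k_i = ‖A_i‖²−L_i²
k_1 = 36.0000+9.0000−5.0000 = 40.0000
row 1: 12.0000x + 0.0000y = 48.0000  (k_2=-8.0000)
row 2: 0.0000x + 6.0000y = 24.0000  (k_3=16.0000)
Cramer on rows 1–2 → x = 4.0000, y = 4.0000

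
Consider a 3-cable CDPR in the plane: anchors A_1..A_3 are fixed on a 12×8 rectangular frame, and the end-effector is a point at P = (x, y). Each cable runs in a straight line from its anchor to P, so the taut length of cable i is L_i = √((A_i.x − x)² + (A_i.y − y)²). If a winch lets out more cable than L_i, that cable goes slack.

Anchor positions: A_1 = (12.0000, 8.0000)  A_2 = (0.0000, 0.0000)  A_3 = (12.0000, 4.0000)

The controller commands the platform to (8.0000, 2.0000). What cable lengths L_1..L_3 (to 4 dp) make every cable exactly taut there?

cable 1: Δx=4.0000, Δy=6.0000; L_1 = √(Δx²+Δy²) = 7.2111
cable 2: Δx=-8.0000, Δy=-2.0000; L_2 = √(Δx²+Δy²) = 8.2462
cable 3: Δx=4.0000, Δy=2.0000; L_3 = √(Δx²+Δy²) = 4.4721

(7.2111, 8.2462, 4.4721)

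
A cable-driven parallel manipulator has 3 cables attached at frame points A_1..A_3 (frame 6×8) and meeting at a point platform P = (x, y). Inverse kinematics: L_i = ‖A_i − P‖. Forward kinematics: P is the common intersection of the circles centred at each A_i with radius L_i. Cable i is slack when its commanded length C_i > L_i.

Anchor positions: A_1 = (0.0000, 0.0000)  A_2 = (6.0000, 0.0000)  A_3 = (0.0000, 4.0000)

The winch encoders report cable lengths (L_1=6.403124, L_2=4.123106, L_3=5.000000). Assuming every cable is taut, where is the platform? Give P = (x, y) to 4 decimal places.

circle eqns → linear via eq_j − eq_1; set k_j = A_j·A_j − L_j²
k_1 = 0.0000+0.0000−41.0000 = -41.0000
-12.0000·x + 0.0000·y = k_1−k_2 = -60.0000
0.0000·x − 8.0000·y = k_1−k_3 = -32.0000
solve first two rows → x=5.0000, y=4.0000

(5.0000, 4.0000)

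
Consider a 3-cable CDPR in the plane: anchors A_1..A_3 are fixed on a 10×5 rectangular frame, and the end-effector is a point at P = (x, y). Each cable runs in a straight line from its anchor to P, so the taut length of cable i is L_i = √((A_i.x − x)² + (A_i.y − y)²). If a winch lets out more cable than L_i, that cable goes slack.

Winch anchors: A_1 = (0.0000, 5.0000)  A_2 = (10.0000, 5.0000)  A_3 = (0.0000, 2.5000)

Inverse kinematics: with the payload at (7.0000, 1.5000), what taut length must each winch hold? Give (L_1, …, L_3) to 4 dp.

(7.8262, 4.6098, 7.0711)

L_1 = √((0.0000−7.0000)² + (5.0000−1.5000)²) = 7.8262
L_2 = √((10.0000−7.0000)² + (5.0000−1.5000)²) = 4.6098
L_3 = √((0.0000−7.0000)² + (2.5000−1.5000)²) = 7.0711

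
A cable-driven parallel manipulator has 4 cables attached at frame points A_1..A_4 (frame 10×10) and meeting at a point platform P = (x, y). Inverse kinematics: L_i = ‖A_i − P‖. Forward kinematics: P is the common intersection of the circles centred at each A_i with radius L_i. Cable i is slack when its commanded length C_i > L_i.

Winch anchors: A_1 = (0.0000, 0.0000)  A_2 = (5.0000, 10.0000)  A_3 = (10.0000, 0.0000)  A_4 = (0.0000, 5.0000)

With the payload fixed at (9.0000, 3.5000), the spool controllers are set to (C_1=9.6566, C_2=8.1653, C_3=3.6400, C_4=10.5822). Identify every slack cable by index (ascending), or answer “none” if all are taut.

cable 1: √((-9.0000)²+(-3.5000)²)=9.6566, C_1=9.6566: taut
cable 2: √((-4.0000)²+(6.5000)²)=7.6322, C_2=8.1653: slack
cable 3: √((1.0000)²+(-3.5000)²)=3.6401, C_3=3.6400: taut
cable 4: √((-9.0000)²+(1.5000)²)=9.1241, C_4=10.5822: slack

2, 4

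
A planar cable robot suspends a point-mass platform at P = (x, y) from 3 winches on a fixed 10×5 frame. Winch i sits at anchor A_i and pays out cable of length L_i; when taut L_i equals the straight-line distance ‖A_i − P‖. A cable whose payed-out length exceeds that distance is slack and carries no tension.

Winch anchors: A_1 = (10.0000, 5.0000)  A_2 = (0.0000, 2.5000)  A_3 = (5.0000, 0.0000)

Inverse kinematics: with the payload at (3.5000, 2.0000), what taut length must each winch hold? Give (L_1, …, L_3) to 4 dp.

(7.1589, 3.5355, 2.5000)

cable 1: Δx=6.5000, Δy=3.0000; L_1 = √(Δx²+Δy²) = 7.1589
cable 2: Δx=-3.5000, Δy=0.5000; L_2 = √(Δx²+Δy²) = 3.5355
cable 3: Δx=1.5000, Δy=-2.0000; L_3 = √(Δx²+Δy²) = 2.5000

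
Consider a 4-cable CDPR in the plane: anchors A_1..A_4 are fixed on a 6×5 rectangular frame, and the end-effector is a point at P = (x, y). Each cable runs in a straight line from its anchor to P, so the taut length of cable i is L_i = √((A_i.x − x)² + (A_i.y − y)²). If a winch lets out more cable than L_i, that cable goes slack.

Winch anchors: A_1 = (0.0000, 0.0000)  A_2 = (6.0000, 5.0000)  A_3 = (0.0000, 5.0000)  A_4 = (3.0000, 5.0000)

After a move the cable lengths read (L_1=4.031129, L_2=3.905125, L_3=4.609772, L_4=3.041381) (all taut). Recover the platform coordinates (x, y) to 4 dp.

circle eqns → linear via eq_j − eq_1; set q_j = A_j·A_j − L_j²
q_1 = 0.0000+0.0000−16.2500 = -16.2500
-12.0000·x − 10.0000·y = q_1−q_2 = -62.0000
0.0000·x − 10.0000·y = q_1−q_3 = -20.0000
-6.0000·x − 10.0000·y = q_1−q_4 = -41.0000
solve first two rows → x=3.5000, y=2.0000
check cable 4: ‖A_4−P‖² = 9.2500 ≈ L_4² = 9.2500 ✓

(3.5000, 2.0000)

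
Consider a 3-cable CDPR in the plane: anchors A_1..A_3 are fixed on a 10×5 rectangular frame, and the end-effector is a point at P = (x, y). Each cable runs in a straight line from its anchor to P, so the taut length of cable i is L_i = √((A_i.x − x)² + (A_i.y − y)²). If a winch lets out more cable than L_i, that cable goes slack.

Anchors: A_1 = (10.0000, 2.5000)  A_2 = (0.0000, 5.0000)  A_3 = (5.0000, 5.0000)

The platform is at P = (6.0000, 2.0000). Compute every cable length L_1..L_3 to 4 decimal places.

L_1 = √((10.0000−6.0000)² + (2.5000−2.0000)²) = 4.0311
L_2 = √((0.0000−6.0000)² + (5.0000−2.0000)²) = 6.7082
L_3 = √((5.0000−6.0000)² + (5.0000−2.0000)²) = 3.1623

(4.0311, 6.7082, 3.1623)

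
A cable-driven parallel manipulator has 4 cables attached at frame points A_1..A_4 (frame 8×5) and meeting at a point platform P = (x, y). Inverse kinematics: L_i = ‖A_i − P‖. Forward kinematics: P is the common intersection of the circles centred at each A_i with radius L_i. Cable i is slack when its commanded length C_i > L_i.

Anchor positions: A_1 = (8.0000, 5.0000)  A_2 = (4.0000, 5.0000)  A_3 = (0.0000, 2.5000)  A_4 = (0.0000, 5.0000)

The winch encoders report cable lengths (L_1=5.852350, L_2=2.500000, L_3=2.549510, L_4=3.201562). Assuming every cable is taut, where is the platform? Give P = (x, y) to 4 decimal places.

(2.5000, 3.0000)

expand ‖A_i−P‖²=L_i² and subtract eq 1 (k_i ≔ ‖A_i‖²−L_i²)
k_1 = 64.0000+25.0000−34.2500 = 54.7500
eq1−eq2 → [8.0000  0.0000]·P = 20.0000
eq1−eq3 → [16.0000  5.0000]·P = 55.0000
eq1−eq4 → [16.0000  0.0000]·P = 40.0000
2×2 solve → P = (2.5000, 3.0000)
check cable 4: ‖A_4−P‖² = 10.2500 ≈ L_4² = 10.2500 ✓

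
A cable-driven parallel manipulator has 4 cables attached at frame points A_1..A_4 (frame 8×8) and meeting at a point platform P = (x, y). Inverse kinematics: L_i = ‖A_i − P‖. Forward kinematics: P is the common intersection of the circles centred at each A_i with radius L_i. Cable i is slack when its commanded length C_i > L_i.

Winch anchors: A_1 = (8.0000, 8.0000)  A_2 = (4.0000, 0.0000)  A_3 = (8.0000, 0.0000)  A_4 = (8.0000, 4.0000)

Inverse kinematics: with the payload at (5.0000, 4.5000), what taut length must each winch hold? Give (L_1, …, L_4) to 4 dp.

L_1: Δ = A_1−P = (3.0000, 3.5000) → ‖Δ‖ = √21.2500 = 4.6098
L_2: Δ = A_2−P = (-1.0000, -4.5000) → ‖Δ‖ = √21.2500 = 4.6098
L_3: Δ = A_3−P = (3.0000, -4.5000) → ‖Δ‖ = √29.2500 = 5.4083
L_4: Δ = A_4−P = (3.0000, -0.5000) → ‖Δ‖ = √9.2500 = 3.0414

(4.6098, 4.6098, 5.4083, 3.0414)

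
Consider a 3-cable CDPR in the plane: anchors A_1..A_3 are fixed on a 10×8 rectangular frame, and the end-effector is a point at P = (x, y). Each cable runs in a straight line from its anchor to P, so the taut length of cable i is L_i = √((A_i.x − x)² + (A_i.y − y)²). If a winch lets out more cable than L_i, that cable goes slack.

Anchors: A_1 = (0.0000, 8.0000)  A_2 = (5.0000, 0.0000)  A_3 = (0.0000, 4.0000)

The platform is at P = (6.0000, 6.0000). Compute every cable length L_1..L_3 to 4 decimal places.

L_1: Δ = A_1−P = (-6.0000, 2.0000) → ‖Δ‖ = √40.0000 = 6.3246
L_2: Δ = A_2−P = (-1.0000, -6.0000) → ‖Δ‖ = √37.0000 = 6.0828
L_3: Δ = A_3−P = (-6.0000, -2.0000) → ‖Δ‖ = √40.0000 = 6.3246

(6.3246, 6.0828, 6.3246)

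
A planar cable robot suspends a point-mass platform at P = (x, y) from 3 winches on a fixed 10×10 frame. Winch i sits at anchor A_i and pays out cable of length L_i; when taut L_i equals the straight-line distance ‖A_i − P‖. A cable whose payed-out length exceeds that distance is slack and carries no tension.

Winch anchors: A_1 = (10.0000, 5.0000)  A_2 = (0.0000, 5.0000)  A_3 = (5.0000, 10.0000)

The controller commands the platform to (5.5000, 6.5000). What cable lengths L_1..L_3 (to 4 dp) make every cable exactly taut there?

(4.7434, 5.7009, 3.5355)

cable 1: Δx=4.5000, Δy=-1.5000; L_1 = √(Δx²+Δy²) = 4.7434
cable 2: Δx=-5.5000, Δy=-1.5000; L_2 = √(Δx²+Δy²) = 5.7009
cable 3: Δx=-0.5000, Δy=3.5000; L_3 = √(Δx²+Δy²) = 3.5355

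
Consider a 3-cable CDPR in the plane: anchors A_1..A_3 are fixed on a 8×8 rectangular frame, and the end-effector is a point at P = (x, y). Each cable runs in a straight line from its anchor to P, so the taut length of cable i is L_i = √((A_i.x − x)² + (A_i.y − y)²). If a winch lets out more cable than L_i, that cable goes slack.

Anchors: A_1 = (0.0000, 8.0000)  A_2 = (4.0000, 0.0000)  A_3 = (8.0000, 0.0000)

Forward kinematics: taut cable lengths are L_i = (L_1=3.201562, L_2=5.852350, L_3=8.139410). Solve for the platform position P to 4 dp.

(2.0000, 5.5000)

expand ‖A_i−P‖²=L_i² and subtract eq 1 (c_i ≔ ‖A_i‖²−L_i²)
c_1 = 0.0000+64.0000−10.2500 = 53.7500
eq1−eq2 → [-8.0000  16.0000]·P = 72.0000
eq1−eq3 → [-16.0000  16.0000]·P = 56.0000
2×2 solve → P = (2.0000, 5.5000)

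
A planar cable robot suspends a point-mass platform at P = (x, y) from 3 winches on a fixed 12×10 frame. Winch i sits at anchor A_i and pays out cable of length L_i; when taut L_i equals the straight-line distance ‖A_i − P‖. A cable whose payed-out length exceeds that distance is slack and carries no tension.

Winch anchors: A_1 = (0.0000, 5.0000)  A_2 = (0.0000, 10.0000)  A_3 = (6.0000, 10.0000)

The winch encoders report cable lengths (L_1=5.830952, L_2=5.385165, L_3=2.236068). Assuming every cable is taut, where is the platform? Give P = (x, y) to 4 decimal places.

expand ‖A_i−P‖²=L_i² and subtract eq 1 (c_i ≔ ‖A_i‖²−L_i²)
c_1 = 0.0000+25.0000−34.0000 = -9.0000
eq1−eq2 → [0.0000  -10.0000]·P = -80.0000
eq1−eq3 → [-12.0000  -10.0000]·P = -140.0000
2×2 solve → P = (5.0000, 8.0000)

(5.0000, 8.0000)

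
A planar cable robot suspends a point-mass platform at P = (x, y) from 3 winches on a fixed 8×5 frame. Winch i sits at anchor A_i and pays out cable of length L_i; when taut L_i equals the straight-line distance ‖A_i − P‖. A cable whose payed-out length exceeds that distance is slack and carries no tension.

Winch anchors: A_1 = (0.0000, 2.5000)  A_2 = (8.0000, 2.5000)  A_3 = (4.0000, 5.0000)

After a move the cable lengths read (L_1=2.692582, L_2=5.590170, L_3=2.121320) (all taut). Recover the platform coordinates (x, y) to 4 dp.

each cable: (A_i−P)·(A_i−P) = L_i²; let q_i = ‖A_i‖²−L_i²
q_1 = 0.0000+6.2500−7.2500 = -1.0000
row 1: -16.0000x + 0.0000y = -40.0000  (q_2=39.0000)
row 2: -8.0000x − 5.0000y = -37.5000  (q_3=36.5000)
Cramer on rows 1–2 → x = 2.5000, y = 3.5000

(2.5000, 3.5000)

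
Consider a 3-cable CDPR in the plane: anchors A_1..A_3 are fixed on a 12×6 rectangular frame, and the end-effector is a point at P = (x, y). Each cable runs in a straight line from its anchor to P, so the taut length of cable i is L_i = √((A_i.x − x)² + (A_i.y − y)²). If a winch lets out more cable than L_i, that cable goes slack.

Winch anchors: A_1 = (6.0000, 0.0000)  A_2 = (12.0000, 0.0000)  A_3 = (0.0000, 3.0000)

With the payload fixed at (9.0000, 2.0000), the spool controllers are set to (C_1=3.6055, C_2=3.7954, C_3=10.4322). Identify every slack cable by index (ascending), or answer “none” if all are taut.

2, 3

cable 1: √((-3.0000)²+(-2.0000)²)=3.6056, C_1=3.6055: taut
cable 2: √((3.0000)²+(-2.0000)²)=3.6056, C_2=3.7954: slack
cable 3: √((-9.0000)²+(1.0000)²)=9.0554, C_3=10.4322: slack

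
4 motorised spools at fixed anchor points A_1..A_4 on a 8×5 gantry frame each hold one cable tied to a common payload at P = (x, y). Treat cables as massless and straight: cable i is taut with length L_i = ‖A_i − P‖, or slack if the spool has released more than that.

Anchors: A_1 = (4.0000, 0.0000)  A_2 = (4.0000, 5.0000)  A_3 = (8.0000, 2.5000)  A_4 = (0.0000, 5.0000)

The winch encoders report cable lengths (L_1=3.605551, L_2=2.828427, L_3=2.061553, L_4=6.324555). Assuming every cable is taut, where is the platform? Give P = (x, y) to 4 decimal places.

(6.0000, 3.0000)

expand ‖A_i−P‖²=L_i² and subtract eq 1 (c_i ≔ ‖A_i‖²−L_i²)
c_1 = 16.0000+0.0000−13.0000 = 3.0000
eq1−eq2 → [0.0000  -10.0000]·P = -30.0000
eq1−eq3 → [-8.0000  -5.0000]·P = -63.0000
eq1−eq4 → [8.0000  -10.0000]·P = 18.0000
2×2 solve → P = (6.0000, 3.0000)
check cable 4: ‖A_4−P‖² = 40.0000 ≈ L_4² = 40.0000 ✓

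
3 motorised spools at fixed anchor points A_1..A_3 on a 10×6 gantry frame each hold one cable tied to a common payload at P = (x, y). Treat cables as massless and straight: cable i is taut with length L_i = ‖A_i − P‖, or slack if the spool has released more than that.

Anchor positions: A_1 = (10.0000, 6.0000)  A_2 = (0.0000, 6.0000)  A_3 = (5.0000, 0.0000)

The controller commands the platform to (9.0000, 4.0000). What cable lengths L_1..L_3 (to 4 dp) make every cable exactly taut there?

(2.2361, 9.2195, 5.6569)

cable 1: Δx=1.0000, Δy=2.0000; L_1 = √(Δx²+Δy²) = 2.2361
cable 2: Δx=-9.0000, Δy=2.0000; L_2 = √(Δx²+Δy²) = 9.2195
cable 3: Δx=-4.0000, Δy=-4.0000; L_3 = √(Δx²+Δy²) = 5.6569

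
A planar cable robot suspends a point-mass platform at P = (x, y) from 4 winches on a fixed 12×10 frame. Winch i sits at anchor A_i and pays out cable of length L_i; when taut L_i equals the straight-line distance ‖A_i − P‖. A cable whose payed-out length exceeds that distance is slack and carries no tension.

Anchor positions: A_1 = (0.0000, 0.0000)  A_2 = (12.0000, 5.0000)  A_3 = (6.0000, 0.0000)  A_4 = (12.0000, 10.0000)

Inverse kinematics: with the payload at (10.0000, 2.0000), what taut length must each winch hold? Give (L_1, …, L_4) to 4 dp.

L_1 = √((0.0000−10.0000)² + (0.0000−2.0000)²) = 10.1980
L_2 = √((12.0000−10.0000)² + (5.0000−2.0000)²) = 3.6056
L_3 = √((6.0000−10.0000)² + (0.0000−2.0000)²) = 4.4721
L_4 = √((12.0000−10.0000)² + (10.0000−2.0000)²) = 8.2462

(10.1980, 3.6056, 4.4721, 8.2462)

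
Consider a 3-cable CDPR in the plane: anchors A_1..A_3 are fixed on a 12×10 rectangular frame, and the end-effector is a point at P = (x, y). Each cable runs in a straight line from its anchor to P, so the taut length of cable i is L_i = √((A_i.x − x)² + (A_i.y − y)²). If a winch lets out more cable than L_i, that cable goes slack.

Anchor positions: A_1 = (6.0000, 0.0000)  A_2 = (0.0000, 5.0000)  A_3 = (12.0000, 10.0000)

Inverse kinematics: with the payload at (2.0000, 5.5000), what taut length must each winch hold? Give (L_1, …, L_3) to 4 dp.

(6.8007, 2.0616, 10.9659)

cable 1: Δx=4.0000, Δy=-5.5000; L_1 = √(Δx²+Δy²) = 6.8007
cable 2: Δx=-2.0000, Δy=-0.5000; L_2 = √(Δx²+Δy²) = 2.0616
cable 3: Δx=10.0000, Δy=4.5000; L_3 = √(Δx²+Δy²) = 10.9659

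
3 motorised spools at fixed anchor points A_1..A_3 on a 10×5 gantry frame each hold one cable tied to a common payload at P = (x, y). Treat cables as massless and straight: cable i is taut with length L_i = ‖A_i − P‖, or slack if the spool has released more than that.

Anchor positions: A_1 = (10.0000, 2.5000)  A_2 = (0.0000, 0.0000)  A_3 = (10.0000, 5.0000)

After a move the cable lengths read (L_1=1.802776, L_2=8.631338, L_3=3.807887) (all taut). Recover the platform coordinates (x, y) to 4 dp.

each cable: (A_i−P)·(A_i−P) = L_i²; let q_i = ‖A_i‖²−L_i²
q_1 = 100.0000+6.2500−3.2500 = 103.0000
row 1: 20.0000x + 5.0000y = 177.5000  (q_2=-74.5000)
row 2: 0.0000x − 5.0000y = -7.5000  (q_3=110.5000)
Cramer on rows 1–2 → x = 8.5000, y = 1.5000

(8.5000, 1.5000)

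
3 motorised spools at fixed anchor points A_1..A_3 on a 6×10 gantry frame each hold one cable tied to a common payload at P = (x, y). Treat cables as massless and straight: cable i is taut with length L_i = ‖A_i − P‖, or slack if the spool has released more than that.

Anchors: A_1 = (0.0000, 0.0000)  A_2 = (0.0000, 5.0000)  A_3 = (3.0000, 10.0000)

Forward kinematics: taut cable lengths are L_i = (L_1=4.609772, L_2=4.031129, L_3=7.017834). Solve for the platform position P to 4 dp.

(3.5000, 3.0000)

circle eqns → linear via eq_j − eq_1; set k_j = A_j·A_j − L_j²
k_1 = 0.0000+0.0000−21.2500 = -21.2500
0.0000·x − 10.0000·y = k_1−k_2 = -30.0000
-6.0000·x − 20.0000·y = k_1−k_3 = -81.0000
solve first two rows → x=3.5000, y=3.0000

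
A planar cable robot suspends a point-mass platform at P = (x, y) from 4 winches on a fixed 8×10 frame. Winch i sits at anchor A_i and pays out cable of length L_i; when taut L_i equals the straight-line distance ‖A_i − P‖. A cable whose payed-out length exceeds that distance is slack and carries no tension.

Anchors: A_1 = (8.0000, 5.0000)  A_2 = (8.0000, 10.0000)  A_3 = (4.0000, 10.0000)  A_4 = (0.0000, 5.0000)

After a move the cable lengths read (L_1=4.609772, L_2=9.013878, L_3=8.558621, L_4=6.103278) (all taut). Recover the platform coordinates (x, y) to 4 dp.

(5.0000, 1.5000)

circle eqns → linear via eq_j − eq_1; set q_j = A_j·A_j − L_j²
q_1 = 64.0000+25.0000−21.2500 = 67.7500
0.0000·x − 10.0000·y = q_1−q_2 = -15.0000
8.0000·x − 10.0000·y = q_1−q_3 = 25.0000
16.0000·x + 0.0000·y = q_1−q_4 = 80.0000
solve first two rows → x=5.0000, y=1.5000
check cable 4: ‖A_4−P‖² = 37.2500 ≈ L_4² = 37.2500 ✓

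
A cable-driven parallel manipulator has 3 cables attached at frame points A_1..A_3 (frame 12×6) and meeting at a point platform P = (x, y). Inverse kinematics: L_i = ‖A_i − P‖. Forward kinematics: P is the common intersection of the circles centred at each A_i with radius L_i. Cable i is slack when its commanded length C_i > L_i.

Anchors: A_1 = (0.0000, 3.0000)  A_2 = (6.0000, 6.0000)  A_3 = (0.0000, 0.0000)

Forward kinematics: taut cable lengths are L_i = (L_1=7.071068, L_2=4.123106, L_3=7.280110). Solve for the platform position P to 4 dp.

each cable: (A_i−P)·(A_i−P) = L_i²; let c_i = ‖A_i‖²−L_i²
c_1 = 0.0000+9.0000−50.0000 = -41.0000
row 1: -12.0000x − 6.0000y = -96.0000  (c_2=55.0000)
row 2: 0.0000x + 6.0000y = 12.0000  (c_3=-53.0000)
Cramer on rows 1–2 → x = 7.0000, y = 2.0000

(7.0000, 2.0000)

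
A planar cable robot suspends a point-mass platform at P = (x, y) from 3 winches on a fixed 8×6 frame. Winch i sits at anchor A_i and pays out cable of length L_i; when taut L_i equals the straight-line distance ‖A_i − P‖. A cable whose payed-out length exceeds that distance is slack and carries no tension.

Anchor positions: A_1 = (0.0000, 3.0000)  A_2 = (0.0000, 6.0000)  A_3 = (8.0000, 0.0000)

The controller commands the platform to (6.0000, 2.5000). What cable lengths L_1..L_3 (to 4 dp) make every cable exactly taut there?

(6.0208, 6.9462, 3.2016)

L_1 = √((0.0000−6.0000)² + (3.0000−2.5000)²) = 6.0208
L_2 = √((0.0000−6.0000)² + (6.0000−2.5000)²) = 6.9462
L_3 = √((8.0000−6.0000)² + (0.0000−2.5000)²) = 3.2016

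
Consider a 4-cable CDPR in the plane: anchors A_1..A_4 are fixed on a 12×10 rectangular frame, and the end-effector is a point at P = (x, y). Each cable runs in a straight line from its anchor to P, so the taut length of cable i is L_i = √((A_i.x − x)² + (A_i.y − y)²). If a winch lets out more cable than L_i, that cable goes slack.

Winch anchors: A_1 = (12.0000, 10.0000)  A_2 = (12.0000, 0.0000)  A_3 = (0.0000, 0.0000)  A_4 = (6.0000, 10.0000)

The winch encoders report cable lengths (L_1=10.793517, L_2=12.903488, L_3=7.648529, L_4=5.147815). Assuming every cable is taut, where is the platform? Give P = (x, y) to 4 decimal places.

(1.5000, 7.5000)

circle eqns → linear via eq_j − eq_1; set q_j = A_j·A_j − L_j²
q_1 = 144.0000+100.0000−116.5000 = 127.5000
0.0000·x + 20.0000·y = q_1−q_2 = 150.0000
24.0000·x + 20.0000·y = q_1−q_3 = 186.0000
12.0000·x + 0.0000·y = q_1−q_4 = 18.0000
solve first two rows → x=1.5000, y=7.5000
check cable 4: ‖A_4−P‖² = 26.5000 ≈ L_4² = 26.5000 ✓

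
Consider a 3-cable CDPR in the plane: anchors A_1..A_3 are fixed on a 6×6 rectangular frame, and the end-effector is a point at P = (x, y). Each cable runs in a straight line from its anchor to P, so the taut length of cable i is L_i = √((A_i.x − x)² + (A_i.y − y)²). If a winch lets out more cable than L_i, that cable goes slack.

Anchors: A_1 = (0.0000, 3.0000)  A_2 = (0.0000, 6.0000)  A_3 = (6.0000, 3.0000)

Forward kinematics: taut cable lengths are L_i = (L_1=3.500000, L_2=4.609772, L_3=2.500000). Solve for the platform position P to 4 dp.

(3.5000, 3.0000)

each cable: (A_i−P)·(A_i−P) = L_i²; let q_i = ‖A_i‖²−L_i²
q_1 = 0.0000+9.0000−12.2500 = -3.2500
row 1: 0.0000x − 6.0000y = -18.0000  (q_2=14.7500)
row 2: -12.0000x + 0.0000y = -42.0000  (q_3=38.7500)
Cramer on rows 1–2 → x = 3.5000, y = 3.0000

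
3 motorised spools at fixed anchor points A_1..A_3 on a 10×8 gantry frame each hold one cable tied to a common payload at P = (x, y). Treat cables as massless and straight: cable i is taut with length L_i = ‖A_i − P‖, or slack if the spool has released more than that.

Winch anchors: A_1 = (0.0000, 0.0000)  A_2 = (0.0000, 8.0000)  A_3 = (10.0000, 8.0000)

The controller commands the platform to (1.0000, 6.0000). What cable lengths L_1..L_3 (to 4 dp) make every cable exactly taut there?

L_1 = √((0.0000−1.0000)² + (0.0000−6.0000)²) = 6.0828
L_2 = √((0.0000−1.0000)² + (8.0000−6.0000)²) = 2.2361
L_3 = √((10.0000−1.0000)² + (8.0000−6.0000)²) = 9.2195

(6.0828, 2.2361, 9.2195)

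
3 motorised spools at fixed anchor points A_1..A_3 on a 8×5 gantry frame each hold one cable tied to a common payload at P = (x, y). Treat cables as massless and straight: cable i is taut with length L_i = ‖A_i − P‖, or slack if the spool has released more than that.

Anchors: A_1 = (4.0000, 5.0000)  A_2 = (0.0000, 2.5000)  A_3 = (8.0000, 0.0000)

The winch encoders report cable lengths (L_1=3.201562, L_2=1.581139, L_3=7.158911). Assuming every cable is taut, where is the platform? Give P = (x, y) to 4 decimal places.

(1.5000, 3.0000)

each cable: (A_i−P)·(A_i−P) = L_i²; let c_i = ‖A_i‖²−L_i²
c_1 = 16.0000+25.0000−10.2500 = 30.7500
row 1: 8.0000x + 5.0000y = 27.0000  (c_2=3.7500)
row 2: -8.0000x + 10.0000y = 18.0000  (c_3=12.7500)
Cramer on rows 1–2 → x = 1.5000, y = 3.0000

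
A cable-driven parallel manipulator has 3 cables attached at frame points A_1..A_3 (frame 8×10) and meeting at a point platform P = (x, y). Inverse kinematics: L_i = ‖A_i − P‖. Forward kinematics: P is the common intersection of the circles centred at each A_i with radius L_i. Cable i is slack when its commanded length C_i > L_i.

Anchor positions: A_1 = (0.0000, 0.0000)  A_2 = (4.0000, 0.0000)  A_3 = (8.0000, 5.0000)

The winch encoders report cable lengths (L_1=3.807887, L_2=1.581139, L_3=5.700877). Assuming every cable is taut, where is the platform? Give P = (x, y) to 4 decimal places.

(3.5000, 1.5000)

expand ‖A_i−P‖²=L_i² and subtract eq 1 (k_i ≔ ‖A_i‖²−L_i²)
k_1 = 0.0000+0.0000−14.5000 = -14.5000
eq1−eq2 → [-8.0000  0.0000]·P = -28.0000
eq1−eq3 → [-16.0000  -10.0000]·P = -71.0000
2×2 solve → P = (3.5000, 1.5000)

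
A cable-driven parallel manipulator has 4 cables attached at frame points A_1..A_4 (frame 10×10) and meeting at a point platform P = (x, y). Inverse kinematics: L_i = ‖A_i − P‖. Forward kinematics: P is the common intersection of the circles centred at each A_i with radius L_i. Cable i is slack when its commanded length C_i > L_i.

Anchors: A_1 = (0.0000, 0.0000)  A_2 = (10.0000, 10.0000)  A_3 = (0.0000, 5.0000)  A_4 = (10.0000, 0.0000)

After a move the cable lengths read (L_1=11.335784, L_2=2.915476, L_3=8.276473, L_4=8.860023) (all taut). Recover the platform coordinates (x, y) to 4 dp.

circle eqns → linear via eq_j − eq_1; set q_j = A_j·A_j − L_j²
q_1 = 0.0000+0.0000−128.5000 = -128.5000
-20.0000·x − 20.0000·y = q_1−q_2 = -320.0000
0.0000·x − 10.0000·y = q_1−q_3 = -85.0000
-20.0000·x + 0.0000·y = q_1−q_4 = -150.0000
solve first two rows → x=7.5000, y=8.5000
check cable 4: ‖A_4−P‖² = 78.5000 ≈ L_4² = 78.5000 ✓

(7.5000, 8.5000)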